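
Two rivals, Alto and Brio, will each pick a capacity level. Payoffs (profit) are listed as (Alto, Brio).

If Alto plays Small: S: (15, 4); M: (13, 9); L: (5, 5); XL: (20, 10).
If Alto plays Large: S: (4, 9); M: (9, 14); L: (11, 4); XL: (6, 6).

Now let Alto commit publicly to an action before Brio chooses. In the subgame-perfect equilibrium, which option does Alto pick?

Small

Work backward from Brio's decision.
- Small: Brio compares 4, 9, 5, 10 and picks XL; Alto would get 20.
- Large: Brio compares 9, 14, 4, 6 and picks M; Alto would get 9.
Maximizing over 20, 9, Alto chooses Small. Subgame-perfect outcome: (Small, XL) with payoffs (20, 10).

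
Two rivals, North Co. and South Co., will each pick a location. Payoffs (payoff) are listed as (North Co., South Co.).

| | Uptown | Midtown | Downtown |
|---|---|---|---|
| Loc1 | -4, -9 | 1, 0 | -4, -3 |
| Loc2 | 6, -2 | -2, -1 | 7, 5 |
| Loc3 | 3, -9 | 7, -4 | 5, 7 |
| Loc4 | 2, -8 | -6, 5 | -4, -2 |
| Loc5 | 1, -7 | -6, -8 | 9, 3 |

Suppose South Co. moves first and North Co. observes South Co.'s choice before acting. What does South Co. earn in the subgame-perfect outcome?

Work backward from North Co.'s decision.
- Uptown → North Co. plays Loc2 (best of -4, 6, 3, 2, 1); South Co. gets -2.
- Midtown → North Co. plays Loc3 (best of 1, -2, 7, -6, -6); South Co. gets -4.
- Downtown → North Co. plays Loc5 (best of -4, 7, 5, -4, 9); South Co. gets 3.
South Co.'s induced payoffs are -2, -4, 3, so South Co. commits to Downtown. Subgame-perfect outcome: (Loc5, Downtown) with payoffs (9, 3).

3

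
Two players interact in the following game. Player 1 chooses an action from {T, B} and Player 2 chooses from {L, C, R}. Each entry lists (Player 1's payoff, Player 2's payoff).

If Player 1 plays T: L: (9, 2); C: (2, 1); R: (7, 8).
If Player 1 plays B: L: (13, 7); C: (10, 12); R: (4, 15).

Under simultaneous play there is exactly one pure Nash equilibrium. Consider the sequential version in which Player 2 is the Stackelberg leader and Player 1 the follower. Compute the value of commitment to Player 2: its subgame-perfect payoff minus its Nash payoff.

Backward induction with Player 2 moving first.
- L: Player 1 compares 9, 13 and picks B; Player 2 would get 7.
- C: Player 1 compares 2, 10 and picks B; Player 2 would get 12.
- R: Player 1 compares 7, 4 and picks T; Player 2 would get 8.
Player 2's induced payoffs are 7, 12, 8, so Player 2 commits to C. Subgame-perfect outcome: (B, C) with payoffs (10, 12).
For the simultaneous game, intersect best replies.
Player 1's best replies: L→B; C→B; R→T.
Player 2's best replies: T→R; B→R.
Only (T, R) has each player best-responding; Nash payoffs (7, 8).
Player 2's commitment gain: 12 − 8 = 4.

4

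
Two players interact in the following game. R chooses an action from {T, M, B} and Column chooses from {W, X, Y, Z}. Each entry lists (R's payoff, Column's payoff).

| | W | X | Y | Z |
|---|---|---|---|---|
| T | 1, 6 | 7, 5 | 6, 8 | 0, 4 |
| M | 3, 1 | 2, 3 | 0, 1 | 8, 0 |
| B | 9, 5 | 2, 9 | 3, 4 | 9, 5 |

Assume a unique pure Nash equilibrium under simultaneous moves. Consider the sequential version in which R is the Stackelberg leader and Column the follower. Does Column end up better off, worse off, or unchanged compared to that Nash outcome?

Column best-responds to each possible R move:
- T: Column compares 6, 5, 8, 4 and picks Y; R would get 6.
- M: Column compares 1, 3, 1, 0 and picks X; R would get 2.
- B: Column compares 5, 9, 4, 5 and picks X; R would get 2.
Among 6, 2, 2, the best is 6 at T. Subgame-perfect outcome: (T, Y) with payoffs (6, 8).
Now find the simultaneous Nash equilibrium.
R's best replies: W→B; X→T; Y→T; Z→B.
Column's best replies: T→Y; M→X; B→X.
Only (T, Y) has each player best-responding; Nash payoffs (6, 8).
Column earns 8 sequentially versus 8 at the Nash outcome: unchanged.

unchanged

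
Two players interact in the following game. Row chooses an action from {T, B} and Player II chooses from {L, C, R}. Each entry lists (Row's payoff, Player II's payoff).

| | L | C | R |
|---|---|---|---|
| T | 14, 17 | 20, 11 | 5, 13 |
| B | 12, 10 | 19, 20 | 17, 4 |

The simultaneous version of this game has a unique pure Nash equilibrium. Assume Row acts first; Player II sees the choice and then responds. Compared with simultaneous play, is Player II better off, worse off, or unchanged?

Solve by backward induction (Row leads).
- T: BR = L, leader payoff 14.
- B: BR = C, leader payoff 19.
Maximizing over 14, 19, Row chooses B. Subgame-perfect outcome: (B, C) with payoffs (19, 20).
Under simultaneous play:
Row's best replies: L→T; C→T; R→B.
Player II's best replies: T→L; B→C.
Only (T, L) has each player best-responding; Nash payoffs (14, 17).
Player II earns 20 sequentially versus 17 at the Nash outcome: better off.

better off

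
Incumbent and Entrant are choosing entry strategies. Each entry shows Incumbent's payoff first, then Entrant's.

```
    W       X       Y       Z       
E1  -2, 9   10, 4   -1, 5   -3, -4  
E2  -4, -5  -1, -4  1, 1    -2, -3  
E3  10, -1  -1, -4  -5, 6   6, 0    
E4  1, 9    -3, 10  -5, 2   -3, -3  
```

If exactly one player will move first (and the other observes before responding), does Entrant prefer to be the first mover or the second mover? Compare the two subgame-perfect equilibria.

first

If Incumbent leads: Entrant's best replies are E1→W, E2→Y, E3→Y, E4→X; Incumbent's induced payoffs -2, 1, -5, -3; outcome (E2, Y), payoffs (1, 1).
If Entrant leads: Incumbent's best replies are W→E3, X→E1, Y→E2, Z→E3; Entrant's induced payoffs -1, 4, 1, 0; outcome (E1, X), payoffs (10, 4).
Entrant gets 4 moving first and 1 moving second, so Entrant prefers to move first.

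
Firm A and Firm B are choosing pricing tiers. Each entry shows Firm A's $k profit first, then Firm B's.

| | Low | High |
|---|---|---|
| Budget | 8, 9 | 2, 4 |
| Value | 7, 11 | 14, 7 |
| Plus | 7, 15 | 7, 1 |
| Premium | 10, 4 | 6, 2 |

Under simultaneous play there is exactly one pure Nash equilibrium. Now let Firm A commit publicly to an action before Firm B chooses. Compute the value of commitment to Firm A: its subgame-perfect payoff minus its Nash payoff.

0

Solve by backward induction (Firm A leads).
- Budget: BR = Low, leader payoff 8.
- Value: BR = Low, leader payoff 7.
- Plus: BR = Low, leader payoff 7.
- Premium: BR = Low, leader payoff 10.
Among 8, 7, 7, 10, the best is 10 at Premium. Subgame-perfect outcome: (Premium, Low) with payoffs (10, 4).
Now find the simultaneous Nash equilibrium.
Firm A's best replies: Low→Premium; High→Value.
Firm B's best replies: Budget→Low; Value→Low; Plus→Low; Premium→Low.
The unique mutual best reply is (Premium, Low), giving (10, 4).
Firm A's commitment gain: 10 − 10 = 0.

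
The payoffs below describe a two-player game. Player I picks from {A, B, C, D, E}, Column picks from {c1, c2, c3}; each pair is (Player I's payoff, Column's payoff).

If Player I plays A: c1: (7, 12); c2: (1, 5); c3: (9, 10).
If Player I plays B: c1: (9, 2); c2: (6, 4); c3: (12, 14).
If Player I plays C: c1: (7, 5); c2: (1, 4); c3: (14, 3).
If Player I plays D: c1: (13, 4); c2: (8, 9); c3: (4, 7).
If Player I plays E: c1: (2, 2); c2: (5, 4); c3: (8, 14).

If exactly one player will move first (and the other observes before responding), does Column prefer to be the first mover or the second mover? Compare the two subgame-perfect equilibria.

second

If Player I leads: Column's best replies are A→c1, B→c3, C→c1, D→c2, E→c3; Player I's induced payoffs 7, 12, 7, 8, 8; outcome (B, c3), payoffs (12, 14).
If Column leads: Player I's best replies are c1→D, c2→D, c3→C; Column's induced payoffs 4, 9, 3; outcome (D, c2), payoffs (8, 9).
Column gets 9 moving first and 14 moving second, so Column prefers to move second.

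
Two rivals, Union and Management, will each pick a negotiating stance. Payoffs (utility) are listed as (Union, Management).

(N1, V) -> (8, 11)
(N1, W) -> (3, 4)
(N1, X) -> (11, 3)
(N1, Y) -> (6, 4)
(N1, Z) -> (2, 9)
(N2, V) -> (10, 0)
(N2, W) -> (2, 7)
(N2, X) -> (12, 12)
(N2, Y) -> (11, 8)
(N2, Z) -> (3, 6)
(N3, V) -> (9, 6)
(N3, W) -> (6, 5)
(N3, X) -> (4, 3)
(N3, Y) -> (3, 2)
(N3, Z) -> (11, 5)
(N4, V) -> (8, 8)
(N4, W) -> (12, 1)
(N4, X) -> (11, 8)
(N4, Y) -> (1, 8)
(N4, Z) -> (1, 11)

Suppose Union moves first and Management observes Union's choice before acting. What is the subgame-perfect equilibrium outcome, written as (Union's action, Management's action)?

Work backward from Management's decision.
- N1 → Management plays V (best of 11, 4, 3, 4, 9); Union gets 8.
- N2 → Management plays X (best of 0, 7, 12, 8, 6); Union gets 12.
- N3 → Management plays V (best of 6, 5, 3, 2, 5); Union gets 9.
- N4 → Management plays Z (best of 8, 1, 8, 8, 11); Union gets 1.
Among 8, 12, 9, 1, the best is 12 at N2. Subgame-perfect outcome: (N2, X) with payoffs (12, 12).

(N2, X)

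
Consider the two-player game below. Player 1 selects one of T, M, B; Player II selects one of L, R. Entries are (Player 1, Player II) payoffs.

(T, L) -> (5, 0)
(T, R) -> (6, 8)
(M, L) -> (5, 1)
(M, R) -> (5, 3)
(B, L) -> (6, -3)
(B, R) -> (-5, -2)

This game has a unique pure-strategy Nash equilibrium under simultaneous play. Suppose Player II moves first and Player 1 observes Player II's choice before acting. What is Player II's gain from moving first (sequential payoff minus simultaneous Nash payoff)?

Solve by backward induction (Player II leads).
- L → Player 1 plays B (best of 5, 5, 6); Player II gets -3.
- R → Player 1 plays T (best of 6, 5, -5); Player II gets 8.
Player II's induced payoffs are -3, 8, so Player II commits to R. Subgame-perfect outcome: (T, R) with payoffs (6, 8).
Under simultaneous play:
Player 1's best replies: L→B; R→T.
Player II's best replies: T→R; M→R; B→R.
The unique mutual best reply is (T, R), giving (6, 8).
Player II's commitment gain: 8 − 8 = 0.

0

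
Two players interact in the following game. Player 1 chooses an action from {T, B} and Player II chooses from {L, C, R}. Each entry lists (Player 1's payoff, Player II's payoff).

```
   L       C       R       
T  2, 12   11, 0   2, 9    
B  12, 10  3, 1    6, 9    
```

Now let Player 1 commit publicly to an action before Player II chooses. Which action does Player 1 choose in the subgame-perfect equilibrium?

B

Player II best-responds to each possible Player 1 move:
- T: Player II compares 12, 0, 9 and picks L; Player 1 would get 2.
- B: Player II compares 10, 1, 9 and picks L; Player 1 would get 12.
Player 1's induced payoffs are 2, 12, so Player 1 commits to B. Subgame-perfect outcome: (B, L) with payoffs (12, 10).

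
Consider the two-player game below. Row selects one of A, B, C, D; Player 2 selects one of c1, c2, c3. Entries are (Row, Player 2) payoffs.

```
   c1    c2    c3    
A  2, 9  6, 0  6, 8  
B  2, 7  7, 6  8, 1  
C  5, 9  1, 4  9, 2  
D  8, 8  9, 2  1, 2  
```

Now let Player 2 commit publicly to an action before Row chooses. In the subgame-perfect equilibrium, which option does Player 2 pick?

c1

Work backward from Row's decision.
- c1 → Row plays D (best of 2, 2, 5, 8); Player 2 gets 8.
- c2 → Row plays D (best of 6, 7, 1, 9); Player 2 gets 2.
- c3 → Row plays C (best of 6, 8, 9, 1); Player 2 gets 2.
Maximizing over 8, 2, 2, Player 2 chooses c1. Subgame-perfect outcome: (D, c1) with payoffs (8, 8).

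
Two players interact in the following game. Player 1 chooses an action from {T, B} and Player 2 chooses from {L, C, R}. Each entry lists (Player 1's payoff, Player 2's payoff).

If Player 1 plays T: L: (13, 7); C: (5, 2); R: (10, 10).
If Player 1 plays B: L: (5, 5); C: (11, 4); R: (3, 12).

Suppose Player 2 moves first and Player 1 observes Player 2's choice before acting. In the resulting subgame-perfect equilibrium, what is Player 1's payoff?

Work backward from Player 1's decision.
- L → Player 1 plays T (best of 13, 5); Player 2 gets 7.
- C → Player 1 plays B (best of 5, 11); Player 2 gets 4.
- R → Player 1 plays T (best of 10, 3); Player 2 gets 10.
Maximizing over 7, 4, 10, Player 2 chooses R. Subgame-perfect outcome: (T, R) with payoffs (10, 10).

10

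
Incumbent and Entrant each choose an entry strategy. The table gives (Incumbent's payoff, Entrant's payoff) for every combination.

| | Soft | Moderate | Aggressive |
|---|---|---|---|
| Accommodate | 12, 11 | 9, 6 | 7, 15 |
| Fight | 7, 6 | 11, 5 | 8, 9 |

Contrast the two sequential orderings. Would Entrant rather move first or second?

first

If Incumbent leads: Entrant's best replies are Accommodate→Aggressive, Fight→Aggressive; Incumbent's induced payoffs 7, 8; outcome (Fight, Aggressive), payoffs (8, 9).
If Entrant leads: Incumbent's best replies are Soft→Accommodate, Moderate→Fight, Aggressive→Fight; Entrant's induced payoffs 11, 5, 9; outcome (Accommodate, Soft), payoffs (12, 11).
Entrant gets 11 moving first and 9 moving second, so Entrant prefers to move first.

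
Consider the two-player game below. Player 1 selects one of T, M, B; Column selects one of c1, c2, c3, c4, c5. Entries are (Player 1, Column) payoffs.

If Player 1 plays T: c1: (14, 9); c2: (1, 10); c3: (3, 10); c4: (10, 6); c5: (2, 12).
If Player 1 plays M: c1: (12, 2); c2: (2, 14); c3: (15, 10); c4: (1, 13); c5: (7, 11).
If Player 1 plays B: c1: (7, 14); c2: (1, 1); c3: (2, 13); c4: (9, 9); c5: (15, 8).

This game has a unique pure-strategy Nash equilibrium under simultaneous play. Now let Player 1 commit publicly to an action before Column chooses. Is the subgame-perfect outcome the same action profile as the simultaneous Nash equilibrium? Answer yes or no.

Backward induction with Player 1 moving first.
- T: Column compares 9, 10, 10, 6, 12 and picks c5; Player 1 would get 2.
- M: Column compares 2, 14, 10, 13, 11 and picks c2; Player 1 would get 2.
- B: Column compares 14, 1, 13, 9, 8 and picks c1; Player 1 would get 7.
Maximizing over 2, 2, 7, Player 1 chooses B. Subgame-perfect outcome: (B, c1) with payoffs (7, 14).
Under simultaneous play:
Player 1's best replies: c1→T; c2→M; c3→M; c4→T; c5→B.
Column's best replies: T→c5; M→c2; B→c1.
Only (M, c2) has each player best-responding; Nash payoffs (2, 14).
Sequential outcome (B, c1) differs from the Nash profile (M, c2).

no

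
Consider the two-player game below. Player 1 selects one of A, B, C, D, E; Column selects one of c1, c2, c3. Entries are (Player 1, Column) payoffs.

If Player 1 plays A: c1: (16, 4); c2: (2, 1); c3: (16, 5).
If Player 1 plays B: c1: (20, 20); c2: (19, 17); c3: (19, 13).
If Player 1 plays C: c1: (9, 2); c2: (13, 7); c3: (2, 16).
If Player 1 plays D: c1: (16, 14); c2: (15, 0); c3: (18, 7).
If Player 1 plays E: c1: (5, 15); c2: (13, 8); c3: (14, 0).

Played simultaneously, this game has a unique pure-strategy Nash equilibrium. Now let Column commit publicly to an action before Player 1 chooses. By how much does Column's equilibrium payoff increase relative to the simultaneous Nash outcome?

Backward induction with Column moving first.
- c1 → Player 1 plays B (best of 16, 20, 9, 16, 5); Column gets 20.
- c2 → Player 1 plays B (best of 2, 19, 13, 15, 13); Column gets 17.
- c3 → Player 1 plays B (best of 16, 19, 2, 18, 14); Column gets 13.
Maximizing over 20, 17, 13, Column chooses c1. Subgame-perfect outcome: (B, c1) with payoffs (20, 20).
For the simultaneous game, intersect best replies.
Player 1's best replies: c1→B; c2→B; c3→B.
Column's best replies: A→c3; B→c1; C→c3; D→c1; E→c1.
Only (B, c1) has each player best-responding; Nash payoffs (20, 20).
Column's commitment gain: 20 − 20 = 0.

0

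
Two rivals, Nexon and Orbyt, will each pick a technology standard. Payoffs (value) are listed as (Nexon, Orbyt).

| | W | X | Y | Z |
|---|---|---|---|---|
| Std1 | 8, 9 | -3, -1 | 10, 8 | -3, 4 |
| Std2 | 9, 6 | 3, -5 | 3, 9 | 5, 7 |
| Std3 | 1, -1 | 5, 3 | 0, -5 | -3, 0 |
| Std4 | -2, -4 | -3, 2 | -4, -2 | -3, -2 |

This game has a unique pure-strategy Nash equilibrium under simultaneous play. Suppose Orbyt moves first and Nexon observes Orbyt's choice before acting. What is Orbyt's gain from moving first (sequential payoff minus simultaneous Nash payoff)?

5

Solve by backward induction (Orbyt leads).
- W: BR = Std2, leader payoff 6.
- X: BR = Std3, leader payoff 3.
- Y: BR = Std1, leader payoff 8.
- Z: BR = Std2, leader payoff 7.
Among 6, 3, 8, 7, the best is 8 at Y. Subgame-perfect outcome: (Std1, Y) with payoffs (10, 8).
For the simultaneous game, intersect best replies.
Nexon's best replies: W→Std2; X→Std3; Y→Std1; Z→Std2.
Orbyt's best replies: Std1→W; Std2→Y; Std3→X; Std4→X.
Only (Std3, X) has each player best-responding; Nash payoffs (5, 3).
Orbyt's commitment gain: 8 − 3 = 5.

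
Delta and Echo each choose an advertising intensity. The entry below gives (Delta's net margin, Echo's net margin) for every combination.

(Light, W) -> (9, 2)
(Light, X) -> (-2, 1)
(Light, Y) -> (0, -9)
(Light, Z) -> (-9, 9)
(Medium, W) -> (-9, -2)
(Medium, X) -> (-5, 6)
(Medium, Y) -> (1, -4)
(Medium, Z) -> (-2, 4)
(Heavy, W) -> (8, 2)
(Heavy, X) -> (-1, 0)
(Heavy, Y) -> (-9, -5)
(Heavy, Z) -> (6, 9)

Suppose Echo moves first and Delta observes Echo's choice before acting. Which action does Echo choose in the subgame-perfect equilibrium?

Delta best-responds to each possible Echo move:
- W → Delta plays Light (best of 9, -9, 8); Echo gets 2.
- X → Delta plays Heavy (best of -2, -5, -1); Echo gets 0.
- Y → Delta plays Medium (best of 0, 1, -9); Echo gets -4.
- Z → Delta plays Heavy (best of -9, -2, 6); Echo gets 9.
Among 2, 0, -4, 9, the best is 9 at Z. Subgame-perfect outcome: (Heavy, Z) with payoffs (6, 9).

Z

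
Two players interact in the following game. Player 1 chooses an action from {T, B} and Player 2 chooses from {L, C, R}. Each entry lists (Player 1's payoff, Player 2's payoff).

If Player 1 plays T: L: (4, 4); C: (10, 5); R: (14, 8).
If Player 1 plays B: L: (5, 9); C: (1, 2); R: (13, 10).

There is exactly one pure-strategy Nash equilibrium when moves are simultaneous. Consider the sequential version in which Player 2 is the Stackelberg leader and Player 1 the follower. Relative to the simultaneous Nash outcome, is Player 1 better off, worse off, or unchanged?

Work backward from Player 1's decision.
- L: BR = B, leader payoff 9.
- C: BR = T, leader payoff 5.
- R: BR = T, leader payoff 8.
Maximizing over 9, 5, 8, Player 2 chooses L. Subgame-perfect outcome: (B, L) with payoffs (5, 9).
For the simultaneous game, intersect best replies.
Player 1's best replies: L→B; C→T; R→T.
Player 2's best replies: T→R; B→R.
The unique mutual best reply is (T, R), giving (14, 8).
Player 1 earns 5 sequentially versus 14 at the Nash outcome: worse off.

worse off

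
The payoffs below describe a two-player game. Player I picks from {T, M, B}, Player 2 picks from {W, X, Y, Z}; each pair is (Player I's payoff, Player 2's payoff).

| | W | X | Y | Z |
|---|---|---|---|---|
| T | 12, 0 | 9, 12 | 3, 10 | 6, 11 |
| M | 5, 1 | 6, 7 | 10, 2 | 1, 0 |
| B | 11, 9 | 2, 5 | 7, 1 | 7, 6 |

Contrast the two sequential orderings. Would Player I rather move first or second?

first

If Player I leads: Player 2's best replies are T→X, M→X, B→W; Player I's induced payoffs 9, 6, 11; outcome (B, W), payoffs (11, 9).
If Player 2 leads: Player I's best replies are W→T, X→T, Y→M, Z→B; Player 2's induced payoffs 0, 12, 2, 6; outcome (T, X), payoffs (9, 12).
Player I gets 11 moving first and 9 moving second, so Player I prefers to move first.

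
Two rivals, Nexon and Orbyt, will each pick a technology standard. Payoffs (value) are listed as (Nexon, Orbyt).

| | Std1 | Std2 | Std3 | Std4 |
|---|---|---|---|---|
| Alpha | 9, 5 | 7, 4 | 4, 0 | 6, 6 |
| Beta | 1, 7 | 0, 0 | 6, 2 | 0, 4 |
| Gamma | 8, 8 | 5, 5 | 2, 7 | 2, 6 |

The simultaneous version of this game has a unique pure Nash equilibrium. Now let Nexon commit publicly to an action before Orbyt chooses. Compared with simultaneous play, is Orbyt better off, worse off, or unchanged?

Solve by backward induction (Nexon leads).
- Alpha: BR = Std4, leader payoff 6.
- Beta: BR = Std1, leader payoff 1.
- Gamma: BR = Std1, leader payoff 8.
Maximizing over 6, 1, 8, Nexon chooses Gamma. Subgame-perfect outcome: (Gamma, Std1) with payoffs (8, 8).
Now find the simultaneous Nash equilibrium.
Nexon's best replies: Std1→Alpha; Std2→Alpha; Std3→Beta; Std4→Alpha.
Orbyt's best replies: Alpha→Std4; Beta→Std1; Gamma→Std1.
The unique mutual best reply is (Alpha, Std4), giving (6, 6).
Orbyt earns 8 sequentially versus 6 at the Nash outcome: better off.

better off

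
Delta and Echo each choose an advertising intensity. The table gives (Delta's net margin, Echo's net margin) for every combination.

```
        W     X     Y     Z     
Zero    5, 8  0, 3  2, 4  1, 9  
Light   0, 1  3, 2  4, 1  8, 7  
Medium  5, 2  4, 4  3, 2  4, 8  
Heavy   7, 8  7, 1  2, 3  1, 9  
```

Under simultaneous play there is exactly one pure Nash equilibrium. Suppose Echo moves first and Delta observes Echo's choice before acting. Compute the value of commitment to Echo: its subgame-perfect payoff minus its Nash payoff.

1

Backward induction with Echo moving first.
- W: BR = Heavy, leader payoff 8.
- X: BR = Heavy, leader payoff 1.
- Y: BR = Light, leader payoff 1.
- Z: BR = Light, leader payoff 7.
Maximizing over 8, 1, 1, 7, Echo chooses W. Subgame-perfect outcome: (Heavy, W) with payoffs (7, 8).
Under simultaneous play:
Delta's best replies: W→Heavy; X→Heavy; Y→Light; Z→Light.
Echo's best replies: Zero→Z; Light→Z; Medium→Z; Heavy→Z.
Only (Light, Z) has each player best-responding; Nash payoffs (8, 7).
Echo's commitment gain: 8 − 7 = 1.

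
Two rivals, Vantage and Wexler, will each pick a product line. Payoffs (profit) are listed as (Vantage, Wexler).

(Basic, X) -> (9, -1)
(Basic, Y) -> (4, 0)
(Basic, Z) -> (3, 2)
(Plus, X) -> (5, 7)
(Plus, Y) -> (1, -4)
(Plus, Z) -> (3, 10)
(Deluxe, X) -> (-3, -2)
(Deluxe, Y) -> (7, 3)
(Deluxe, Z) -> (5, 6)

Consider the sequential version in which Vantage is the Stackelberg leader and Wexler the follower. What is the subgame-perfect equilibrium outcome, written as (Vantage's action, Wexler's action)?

(Deluxe, Z)

Backward induction with Vantage moving first.
- Basic: BR = Z, leader payoff 3.
- Plus: BR = Z, leader payoff 3.
- Deluxe: BR = Z, leader payoff 5.
Maximizing over 3, 3, 5, Vantage chooses Deluxe. Subgame-perfect outcome: (Deluxe, Z) with payoffs (5, 6).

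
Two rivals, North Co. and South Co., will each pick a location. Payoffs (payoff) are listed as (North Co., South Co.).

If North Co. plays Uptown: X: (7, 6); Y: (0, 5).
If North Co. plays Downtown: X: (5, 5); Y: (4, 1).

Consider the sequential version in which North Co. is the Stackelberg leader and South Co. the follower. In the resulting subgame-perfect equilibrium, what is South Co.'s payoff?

South Co. best-responds to each possible North Co. move:
- Uptown: South Co. compares 6, 5 and picks X; North Co. would get 7.
- Downtown: South Co. compares 5, 1 and picks X; North Co. would get 5.
Among 7, 5, the best is 7 at Uptown. Subgame-perfect outcome: (Uptown, X) with payoffs (7, 6).

6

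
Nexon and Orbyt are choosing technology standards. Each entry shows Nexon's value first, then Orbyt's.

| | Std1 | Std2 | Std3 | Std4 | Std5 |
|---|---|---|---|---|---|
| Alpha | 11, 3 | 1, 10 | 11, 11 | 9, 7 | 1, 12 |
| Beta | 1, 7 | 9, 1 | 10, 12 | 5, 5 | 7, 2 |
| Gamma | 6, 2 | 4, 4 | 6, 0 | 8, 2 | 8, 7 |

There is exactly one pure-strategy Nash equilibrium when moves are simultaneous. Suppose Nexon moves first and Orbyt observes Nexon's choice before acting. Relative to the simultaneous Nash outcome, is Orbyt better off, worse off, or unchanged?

better off

Orbyt best-responds to each possible Nexon move:
- Alpha: Orbyt compares 3, 10, 11, 7, 12 and picks Std5; Nexon would get 1.
- Beta: Orbyt compares 7, 1, 12, 5, 2 and picks Std3; Nexon would get 10.
- Gamma: Orbyt compares 2, 4, 0, 2, 7 and picks Std5; Nexon would get 8.
Among 1, 10, 8, the best is 10 at Beta. Subgame-perfect outcome: (Beta, Std3) with payoffs (10, 12).
Under simultaneous play:
Nexon's best replies: Std1→Alpha; Std2→Beta; Std3→Alpha; Std4→Alpha; Std5→Gamma.
Orbyt's best replies: Alpha→Std5; Beta→Std3; Gamma→Std5.
The unique mutual best reply is (Gamma, Std5), giving (8, 7).
Orbyt earns 12 sequentially versus 7 at the Nash outcome: better off.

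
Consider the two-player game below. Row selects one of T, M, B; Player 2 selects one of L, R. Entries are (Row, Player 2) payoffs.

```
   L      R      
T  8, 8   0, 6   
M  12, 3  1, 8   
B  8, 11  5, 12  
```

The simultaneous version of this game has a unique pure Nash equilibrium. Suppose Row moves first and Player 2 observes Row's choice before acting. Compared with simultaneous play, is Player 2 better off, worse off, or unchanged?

Solve by backward induction (Row leads).
- T: Player 2 compares 8, 6 and picks L; Row would get 8.
- M: Player 2 compares 3, 8 and picks R; Row would get 1.
- B: Player 2 compares 11, 12 and picks R; Row would get 5.
Row's induced payoffs are 8, 1, 5, so Row commits to T. Subgame-perfect outcome: (T, L) with payoffs (8, 8).
For the simultaneous game, intersect best replies.
Row's best replies: L→M; R→B.
Player 2's best replies: T→L; M→R; B→R.
The unique mutual best reply is (B, R), giving (5, 12).
Player 2 earns 8 sequentially versus 12 at the Nash outcome: worse off.

worse off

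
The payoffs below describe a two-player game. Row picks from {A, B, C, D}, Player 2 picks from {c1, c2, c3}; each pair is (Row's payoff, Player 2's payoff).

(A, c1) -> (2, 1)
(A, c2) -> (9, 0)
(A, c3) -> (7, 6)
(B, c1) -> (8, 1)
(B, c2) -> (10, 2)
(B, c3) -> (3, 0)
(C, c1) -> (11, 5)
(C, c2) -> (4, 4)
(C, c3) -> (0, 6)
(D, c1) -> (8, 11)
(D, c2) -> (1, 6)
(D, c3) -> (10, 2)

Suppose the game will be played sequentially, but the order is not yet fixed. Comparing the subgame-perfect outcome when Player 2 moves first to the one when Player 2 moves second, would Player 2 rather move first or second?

If Row leads: Player 2's best replies are A→c3, B→c2, C→c3, D→c1; Row's induced payoffs 7, 10, 0, 8; outcome (B, c2), payoffs (10, 2).
If Player 2 leads: Row's best replies are c1→C, c2→B, c3→D; Player 2's induced payoffs 5, 2, 2; outcome (C, c1), payoffs (11, 5).
Player 2 gets 5 moving first and 2 moving second, so Player 2 prefers to move first.

first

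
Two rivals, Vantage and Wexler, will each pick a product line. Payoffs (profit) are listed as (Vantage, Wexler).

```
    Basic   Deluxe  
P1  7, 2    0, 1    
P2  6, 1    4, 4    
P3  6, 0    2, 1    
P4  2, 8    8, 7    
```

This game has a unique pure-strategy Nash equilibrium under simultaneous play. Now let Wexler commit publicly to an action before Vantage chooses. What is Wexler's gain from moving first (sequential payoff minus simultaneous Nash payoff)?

5

Solve by backward induction (Wexler leads).
- Basic: BR = P1, leader payoff 2.
- Deluxe: BR = P4, leader payoff 7.
Wexler's induced payoffs are 2, 7, so Wexler commits to Deluxe. Subgame-perfect outcome: (P4, Deluxe) with payoffs (8, 7).
Now find the simultaneous Nash equilibrium.
Vantage's best replies: Basic→P1; Deluxe→P4.
Wexler's best replies: P1→Basic; P2→Deluxe; P3→Deluxe; P4→Basic.
Only (P1, Basic) has each player best-responding; Nash payoffs (7, 2).
Wexler's commitment gain: 7 − 2 = 5.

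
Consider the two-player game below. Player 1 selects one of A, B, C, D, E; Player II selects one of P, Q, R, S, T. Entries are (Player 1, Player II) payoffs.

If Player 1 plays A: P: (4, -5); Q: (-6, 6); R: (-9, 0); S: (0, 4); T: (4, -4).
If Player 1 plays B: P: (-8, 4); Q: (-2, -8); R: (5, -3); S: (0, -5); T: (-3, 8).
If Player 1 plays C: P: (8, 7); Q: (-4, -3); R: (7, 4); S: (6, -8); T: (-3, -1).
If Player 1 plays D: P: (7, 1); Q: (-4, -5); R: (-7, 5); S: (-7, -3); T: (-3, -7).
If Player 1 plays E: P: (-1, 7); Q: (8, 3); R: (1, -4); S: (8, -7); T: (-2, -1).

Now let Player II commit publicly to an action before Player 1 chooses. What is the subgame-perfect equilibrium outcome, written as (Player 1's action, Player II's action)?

Work backward from Player 1's decision.
- P → Player 1 plays C (best of 4, -8, 8, 7, -1); Player II gets 7.
- Q → Player 1 plays E (best of -6, -2, -4, -4, 8); Player II gets 3.
- R → Player 1 plays C (best of -9, 5, 7, -7, 1); Player II gets 4.
- S → Player 1 plays E (best of 0, 0, 6, -7, 8); Player II gets -7.
- T → Player 1 plays A (best of 4, -3, -3, -3, -2); Player II gets -4.
Maximizing over 7, 3, 4, -7, -4, Player II chooses P. Subgame-perfect outcome: (C, P) with payoffs (8, 7).

(C, P)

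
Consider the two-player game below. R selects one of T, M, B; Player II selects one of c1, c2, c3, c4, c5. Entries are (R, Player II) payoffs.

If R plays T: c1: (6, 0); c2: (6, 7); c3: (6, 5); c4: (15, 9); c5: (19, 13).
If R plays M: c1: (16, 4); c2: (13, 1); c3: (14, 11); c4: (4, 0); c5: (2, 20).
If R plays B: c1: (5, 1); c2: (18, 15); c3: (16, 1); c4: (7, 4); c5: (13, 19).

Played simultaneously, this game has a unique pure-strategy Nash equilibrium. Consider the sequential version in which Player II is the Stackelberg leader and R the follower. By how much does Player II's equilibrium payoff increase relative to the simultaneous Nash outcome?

Work backward from R's decision.
- c1: R compares 6, 16, 5 and picks M; Player II would get 4.
- c2: R compares 6, 13, 18 and picks B; Player II would get 15.
- c3: R compares 6, 14, 16 and picks B; Player II would get 1.
- c4: R compares 15, 4, 7 and picks T; Player II would get 9.
- c5: R compares 19, 2, 13 and picks T; Player II would get 13.
Player II's induced payoffs are 4, 15, 1, 9, 13, so Player II commits to c2. Subgame-perfect outcome: (B, c2) with payoffs (18, 15).
For the simultaneous game, intersect best replies.
R's best replies: c1→M; c2→B; c3→B; c4→T; c5→T.
Player II's best replies: T→c5; M→c5; B→c5.
Only (T, c5) has each player best-responding; Nash payoffs (19, 13).
Player II's commitment gain: 15 − 13 = 2.

2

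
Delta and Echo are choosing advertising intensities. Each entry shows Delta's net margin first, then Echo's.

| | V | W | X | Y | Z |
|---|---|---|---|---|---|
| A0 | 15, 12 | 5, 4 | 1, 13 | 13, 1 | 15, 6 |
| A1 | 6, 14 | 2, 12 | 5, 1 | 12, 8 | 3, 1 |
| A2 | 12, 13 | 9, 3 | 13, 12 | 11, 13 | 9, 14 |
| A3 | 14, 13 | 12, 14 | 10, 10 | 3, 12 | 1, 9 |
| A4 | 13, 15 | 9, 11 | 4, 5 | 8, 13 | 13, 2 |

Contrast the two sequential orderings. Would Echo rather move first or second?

If Delta leads: Echo's best replies are A0→X, A1→V, A2→Z, A3→W, A4→V; Delta's induced payoffs 1, 6, 9, 12, 13; outcome (A4, V), payoffs (13, 15).
If Echo leads: Delta's best replies are V→A0, W→A3, X→A2, Y→A0, Z→A0; Echo's induced payoffs 12, 14, 12, 1, 6; outcome (A3, W), payoffs (12, 14).
Echo gets 14 moving first and 15 moving second, so Echo prefers to move second.

second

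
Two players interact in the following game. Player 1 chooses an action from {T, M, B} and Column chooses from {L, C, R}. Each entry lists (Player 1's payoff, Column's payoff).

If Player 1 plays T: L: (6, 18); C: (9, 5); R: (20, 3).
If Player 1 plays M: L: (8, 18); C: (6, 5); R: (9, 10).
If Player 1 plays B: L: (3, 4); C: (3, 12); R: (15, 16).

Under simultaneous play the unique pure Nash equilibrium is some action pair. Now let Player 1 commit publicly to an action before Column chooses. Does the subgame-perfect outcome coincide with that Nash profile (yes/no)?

no

Column best-responds to each possible Player 1 move:
- T → Column plays L (best of 18, 5, 3); Player 1 gets 6.
- M → Column plays L (best of 18, 5, 10); Player 1 gets 8.
- B → Column plays R (best of 4, 12, 16); Player 1 gets 15.
Among 6, 8, 15, the best is 15 at B. Subgame-perfect outcome: (B, R) with payoffs (15, 16).
Now find the simultaneous Nash equilibrium.
Player 1's best replies: L→M; C→T; R→T.
Column's best replies: T→L; M→L; B→R.
The unique mutual best reply is (M, L), giving (8, 18).
Sequential outcome (B, R) differs from the Nash profile (M, L).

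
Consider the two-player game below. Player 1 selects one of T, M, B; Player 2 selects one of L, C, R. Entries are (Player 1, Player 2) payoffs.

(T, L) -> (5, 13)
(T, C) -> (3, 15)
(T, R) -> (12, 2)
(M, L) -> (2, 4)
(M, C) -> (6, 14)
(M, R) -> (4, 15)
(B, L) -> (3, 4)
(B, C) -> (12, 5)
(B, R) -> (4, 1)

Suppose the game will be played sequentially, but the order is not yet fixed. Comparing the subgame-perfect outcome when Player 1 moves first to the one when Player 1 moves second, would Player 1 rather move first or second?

first

If Player 1 leads: Player 2's best replies are T→C, M→R, B→C; Player 1's induced payoffs 3, 4, 12; outcome (B, C), payoffs (12, 5).
If Player 2 leads: Player 1's best replies are L→T, C→B, R→T; Player 2's induced payoffs 13, 5, 2; outcome (T, L), payoffs (5, 13).
Player 1 gets 12 moving first and 5 moving second, so Player 1 prefers to move first.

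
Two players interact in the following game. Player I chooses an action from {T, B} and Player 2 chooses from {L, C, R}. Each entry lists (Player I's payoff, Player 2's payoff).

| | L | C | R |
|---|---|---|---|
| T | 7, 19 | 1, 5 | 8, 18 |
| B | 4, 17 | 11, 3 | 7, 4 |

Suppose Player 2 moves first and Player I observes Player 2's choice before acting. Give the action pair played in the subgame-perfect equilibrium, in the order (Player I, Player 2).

Work backward from Player I's decision.
- L: Player I compares 7, 4 and picks T; Player 2 would get 19.
- C: Player I compares 1, 11 and picks B; Player 2 would get 3.
- R: Player I compares 8, 7 and picks T; Player 2 would get 18.
Among 19, 3, 18, the best is 19 at L. Subgame-perfect outcome: (T, L) with payoffs (7, 19).

(T, L)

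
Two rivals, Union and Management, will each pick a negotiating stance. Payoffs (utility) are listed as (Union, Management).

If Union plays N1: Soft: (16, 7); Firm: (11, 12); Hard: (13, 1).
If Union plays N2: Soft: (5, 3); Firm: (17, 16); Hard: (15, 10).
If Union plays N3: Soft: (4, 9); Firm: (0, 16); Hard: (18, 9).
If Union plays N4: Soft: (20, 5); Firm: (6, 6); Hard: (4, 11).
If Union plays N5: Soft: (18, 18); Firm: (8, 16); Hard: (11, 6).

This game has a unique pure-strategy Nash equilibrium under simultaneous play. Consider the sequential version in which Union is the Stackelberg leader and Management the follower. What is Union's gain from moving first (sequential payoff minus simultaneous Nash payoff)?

Work backward from Management's decision.
- N1 → Management plays Firm (best of 7, 12, 1); Union gets 11.
- N2 → Management plays Firm (best of 3, 16, 10); Union gets 17.
- N3 → Management plays Firm (best of 9, 16, 9); Union gets 0.
- N4 → Management plays Hard (best of 5, 6, 11); Union gets 4.
- N5 → Management plays Soft (best of 18, 16, 6); Union gets 18.
Union's induced payoffs are 11, 17, 0, 4, 18, so Union commits to N5. Subgame-perfect outcome: (N5, Soft) with payoffs (18, 18).
Now find the simultaneous Nash equilibrium.
Union's best replies: Soft→N4; Firm→N2; Hard→N3.
Management's best replies: N1→Firm; N2→Firm; N3→Firm; N4→Hard; N5→Soft.
The unique mutual best reply is (N2, Firm), giving (17, 16).
Union's commitment gain: 18 − 17 = 1.

1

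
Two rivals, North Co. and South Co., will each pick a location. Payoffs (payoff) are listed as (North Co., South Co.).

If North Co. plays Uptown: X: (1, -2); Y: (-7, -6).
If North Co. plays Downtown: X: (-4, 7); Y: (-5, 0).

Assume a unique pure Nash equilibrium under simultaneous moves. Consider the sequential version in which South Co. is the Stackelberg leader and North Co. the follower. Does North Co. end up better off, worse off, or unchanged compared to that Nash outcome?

Solve by backward induction (South Co. leads).
- X: BR = Uptown, leader payoff -2.
- Y: BR = Downtown, leader payoff 0.
Among -2, 0, the best is 0 at Y. Subgame-perfect outcome: (Downtown, Y) with payoffs (-5, 0).
Now find the simultaneous Nash equilibrium.
North Co.'s best replies: X→Uptown; Y→Downtown.
South Co.'s best replies: Uptown→X; Downtown→X.
Only (Uptown, X) has each player best-responding; Nash payoffs (1, -2).
North Co. earns -5 sequentially versus 1 at the Nash outcome: worse off.

worse off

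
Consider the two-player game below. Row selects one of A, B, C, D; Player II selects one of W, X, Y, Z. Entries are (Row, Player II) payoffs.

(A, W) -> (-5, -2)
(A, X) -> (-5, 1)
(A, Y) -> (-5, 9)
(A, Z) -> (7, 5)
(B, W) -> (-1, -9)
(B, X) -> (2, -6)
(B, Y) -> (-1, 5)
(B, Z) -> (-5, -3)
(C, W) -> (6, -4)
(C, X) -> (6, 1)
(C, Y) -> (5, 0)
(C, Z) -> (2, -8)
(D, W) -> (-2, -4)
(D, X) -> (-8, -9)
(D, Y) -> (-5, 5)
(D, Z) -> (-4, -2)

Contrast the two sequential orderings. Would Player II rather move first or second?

first

If Row leads: Player II's best replies are A→Y, B→Y, C→X, D→Y; Row's induced payoffs -5, -1, 6, -5; outcome (C, X), payoffs (6, 1).
If Player II leads: Row's best replies are W→C, X→C, Y→C, Z→A; Player II's induced payoffs -4, 1, 0, 5; outcome (A, Z), payoffs (7, 5).
Player II gets 5 moving first and 1 moving second, so Player II prefers to move first.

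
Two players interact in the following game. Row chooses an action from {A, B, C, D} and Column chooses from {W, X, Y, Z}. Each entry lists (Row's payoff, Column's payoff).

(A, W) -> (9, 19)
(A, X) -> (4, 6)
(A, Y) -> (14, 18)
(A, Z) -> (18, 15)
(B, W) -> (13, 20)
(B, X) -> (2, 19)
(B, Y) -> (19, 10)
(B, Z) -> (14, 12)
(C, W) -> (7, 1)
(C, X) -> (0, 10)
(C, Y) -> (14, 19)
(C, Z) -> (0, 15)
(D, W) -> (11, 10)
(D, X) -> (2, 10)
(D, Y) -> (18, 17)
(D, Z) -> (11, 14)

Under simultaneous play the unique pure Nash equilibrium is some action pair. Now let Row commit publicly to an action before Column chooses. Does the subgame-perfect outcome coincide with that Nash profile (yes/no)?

no

Column best-responds to each possible Row move:
- A → Column plays W (best of 19, 6, 18, 15); Row gets 9.
- B → Column plays W (best of 20, 19, 10, 12); Row gets 13.
- C → Column plays Y (best of 1, 10, 19, 15); Row gets 14.
- D → Column plays Y (best of 10, 10, 17, 14); Row gets 18.
Maximizing over 9, 13, 14, 18, Row chooses D. Subgame-perfect outcome: (D, Y) with payoffs (18, 17).
Under simultaneous play:
Row's best replies: W→B; X→A; Y→B; Z→A.
Column's best replies: A→W; B→W; C→Y; D→Y.
Only (B, W) has each player best-responding; Nash payoffs (13, 20).
Sequential outcome (D, Y) differs from the Nash profile (B, W).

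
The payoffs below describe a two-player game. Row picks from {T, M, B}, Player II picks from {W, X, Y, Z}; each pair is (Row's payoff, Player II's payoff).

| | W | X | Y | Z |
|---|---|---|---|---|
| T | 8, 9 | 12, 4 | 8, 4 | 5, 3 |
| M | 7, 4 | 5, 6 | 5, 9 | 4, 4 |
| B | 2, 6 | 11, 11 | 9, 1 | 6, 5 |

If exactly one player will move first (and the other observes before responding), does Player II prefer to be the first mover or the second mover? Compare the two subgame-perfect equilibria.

If Row leads: Player II's best replies are T→W, M→Y, B→X; Row's induced payoffs 8, 5, 11; outcome (B, X), payoffs (11, 11).
If Player II leads: Row's best replies are W→T, X→T, Y→B, Z→B; Player II's induced payoffs 9, 4, 1, 5; outcome (T, W), payoffs (8, 9).
Player II gets 9 moving first and 11 moving second, so Player II prefers to move second.

second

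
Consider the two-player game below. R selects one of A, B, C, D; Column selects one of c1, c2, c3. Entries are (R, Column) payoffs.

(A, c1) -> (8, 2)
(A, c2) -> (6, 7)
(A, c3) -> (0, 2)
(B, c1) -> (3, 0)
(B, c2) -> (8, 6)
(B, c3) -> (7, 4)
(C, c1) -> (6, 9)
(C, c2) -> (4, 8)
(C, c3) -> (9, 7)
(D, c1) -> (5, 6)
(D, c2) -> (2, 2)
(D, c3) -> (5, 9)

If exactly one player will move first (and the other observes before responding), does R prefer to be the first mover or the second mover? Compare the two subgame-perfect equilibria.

If R leads: Column's best replies are A→c2, B→c2, C→c1, D→c3; R's induced payoffs 6, 8, 6, 5; outcome (B, c2), payoffs (8, 6).
If Column leads: R's best replies are c1→A, c2→B, c3→C; Column's induced payoffs 2, 6, 7; outcome (C, c3), payoffs (9, 7).
R gets 8 moving first and 9 moving second, so R prefers to move second.

second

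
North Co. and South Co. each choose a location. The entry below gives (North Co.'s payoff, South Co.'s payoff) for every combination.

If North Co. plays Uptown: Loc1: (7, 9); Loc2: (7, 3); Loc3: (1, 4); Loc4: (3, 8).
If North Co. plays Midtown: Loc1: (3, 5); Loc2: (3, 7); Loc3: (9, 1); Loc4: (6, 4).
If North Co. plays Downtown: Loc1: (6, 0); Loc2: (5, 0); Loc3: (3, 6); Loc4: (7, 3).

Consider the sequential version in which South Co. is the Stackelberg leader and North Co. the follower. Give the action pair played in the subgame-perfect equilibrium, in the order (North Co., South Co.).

(Uptown, Loc1)

Backward induction with South Co. moving first.
- Loc1 → North Co. plays Uptown (best of 7, 3, 6); South Co. gets 9.
- Loc2 → North Co. plays Uptown (best of 7, 3, 5); South Co. gets 3.
- Loc3 → North Co. plays Midtown (best of 1, 9, 3); South Co. gets 1.
- Loc4 → North Co. plays Downtown (best of 3, 6, 7); South Co. gets 3.
Maximizing over 9, 3, 1, 3, South Co. chooses Loc1. Subgame-perfect outcome: (Uptown, Loc1) with payoffs (7, 9).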